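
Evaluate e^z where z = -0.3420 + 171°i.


e^-0.3420 = 0.7103
cos(171°) = -0.9877
sin(171°) = 0.1564
Real = 0.7103*(-0.9877) = -0.7016
Imag = 0.7103*0.1564 = 0.1111

-0.7016 + 0.1111i


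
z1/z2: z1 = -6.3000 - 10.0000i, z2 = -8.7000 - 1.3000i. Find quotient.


Conjugate of z2 = -8.7000 + 1.3000i
Numerator: (-6.3000 - 10.0000i)(-8.7000 + 1.3000i) = 67.8100 + 78.8100i
Denominator: (-8.7)^2 + (-1.3)^2 = 77.38
Result = (67.8100 + 78.8100i)/77.38

0.8763 + 1.0185i


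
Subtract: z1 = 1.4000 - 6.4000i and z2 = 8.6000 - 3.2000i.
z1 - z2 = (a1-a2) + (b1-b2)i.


Real: 1.4 - 8.6 = -7.2
Imag: -6.4 + 3.2 = -3.2

-7.2000 - 3.2000i


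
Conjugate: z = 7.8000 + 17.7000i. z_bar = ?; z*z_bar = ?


z_bar = 7.8000 - 17.7000i
z*z_bar = 7.8^2 + 17.7^2 = 60.84 + 313.29 = 374.13

z_bar = 7.8000 - 17.7000i, z*z_bar = 374.13


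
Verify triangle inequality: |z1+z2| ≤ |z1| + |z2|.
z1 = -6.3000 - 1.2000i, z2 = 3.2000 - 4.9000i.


|z1| = sqrt((-6.3)^2 + (-1.2)^2) = sqrt(41.13) = 6.4133
|z2| = sqrt(3.2^2 + (-4.9)^2) = sqrt(34.25) = 5.8523
z1+z2 = -3.1000 - 6.1000i
|z1+z2| = sqrt(46.82) = 6.8425
|z1|+|z2| = 6.4133 + 5.8523 = 12.2656

|z1+z2| = 6.8425 ≤ |z1|+|z2| = 12.2656 (verified)


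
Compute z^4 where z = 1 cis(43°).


r^4 = 1^4 = 1
n*theta = 4*43° = 172° = 172° (mod 360)
a = 1*cos(172°) = -0.9903
b = 1*sin(172°) = 0.1392

1 cis(172°) = -0.9903 + 0.1392i


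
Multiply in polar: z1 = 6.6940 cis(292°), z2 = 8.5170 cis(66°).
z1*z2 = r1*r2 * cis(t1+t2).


r = 6.6940 * 8.5170 = 57.0128
theta = 292° + 66° = 358° = 358° (mod 360)

57.0128 cis(358°)


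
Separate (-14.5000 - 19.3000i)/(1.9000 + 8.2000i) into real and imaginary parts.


Multiply by conjugate: (-14.5000 - 19.3000i)(1.9000 - 8.2000i) / (1.9^2 + 8.2^2)
Numerator real = -14.5*1.9 - (19.3)*8.2 = -185.81
Numerator imag = -19.3*1.9 - (-14.5)*8.2 = 82.23
Denominator = 70.85
Re(z) = -185.81/70.85 = -2.6226
Im(z) = 82.23/70.85 = 1.1606

Re(z) = -2.6226, Im(z) = 1.1606


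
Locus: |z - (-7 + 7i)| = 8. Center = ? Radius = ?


|z - z0| = r is a circle with center z0 and radius r.
Center = (-7, 7), radius = 8

Circle with center (-7, 7) and radius 8


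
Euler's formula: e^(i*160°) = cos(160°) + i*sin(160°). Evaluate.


cos(160°) = -0.9397
sin(160°) = 0.3420

e^(i*160°) = -0.9397 + 0.3420i


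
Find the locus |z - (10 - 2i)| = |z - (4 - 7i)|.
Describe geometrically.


Equal distances means the locus is the perpendicular bisector of z1 and z2.
Midpoint = ((10+4)/2, (-2+(-7))/2) = (7.0000, -4.5000)

Perpendicular bisector through (7.0000, -4.5000)


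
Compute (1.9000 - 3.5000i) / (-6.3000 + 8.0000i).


Conjugate of z2 = -6.3000 - 8.0000i
Numerator: (1.9000 - 3.5000i)(-6.3000 - 8.0000i) = -39.9700 + 6.8500i
Denominator: (-6.3)^2 + 8^2 = 103.69
Result = (-39.9700 + 6.8500i)/103.69

-0.3855 + 0.0661i


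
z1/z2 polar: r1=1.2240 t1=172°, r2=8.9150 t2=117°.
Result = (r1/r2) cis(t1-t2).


r = 1.2240 / 8.9150 = 0.1373
theta = 172° - 117° = 55° = 55° (mod 360)

0.1373 cis(55°)


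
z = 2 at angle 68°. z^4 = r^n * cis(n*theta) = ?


r^4 = 2^4 = 16
n*theta = 4*68° = 272° = 272° (mod 360)
a = 16*cos(272°) = 0.5584
b = 16*sin(272°) = -15.9903

16 cis(272°) = 0.5584 - 15.9903i


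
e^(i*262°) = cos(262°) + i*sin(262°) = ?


cos(262°) = -0.1392
sin(262°) = -0.9903

e^(i*262°) = -0.1392 - 0.9903i


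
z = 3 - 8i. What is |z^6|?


|z| = sqrt(9+64) = sqrt(73) = 8.5440
|z^6| = |z|^6 = (sqrt(73))^6 = 73^3 = 389017

|z^6| = 389017


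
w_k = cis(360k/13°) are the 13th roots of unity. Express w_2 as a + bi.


Angle = 360*2/13 = 55.3846°
a = cos(55.3846°) = 0.5681
b = sin(55.3846°) = 0.8230

0.5681 + 0.8230i


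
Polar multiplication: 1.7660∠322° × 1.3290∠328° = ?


r = 1.7660 * 1.3290 = 2.3470
theta = 322° + 328° = 650° = 290° (mod 360)

2.3470 cis(290°)


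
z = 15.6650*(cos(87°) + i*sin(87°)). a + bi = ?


a = 15.6650*cos(87°) = 15.6650*0.052336 = 0.8198
b = 15.6650*sin(87°) = 15.6650*0.99863 = 15.6435

0.8198 + 15.6435i


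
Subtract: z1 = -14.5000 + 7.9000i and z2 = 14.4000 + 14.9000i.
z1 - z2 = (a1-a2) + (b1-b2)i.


Real: -14.5 - 14.4 = -28.9
Imag: 7.9 - 14.9 = -7

-28.9000 - 7.0000i


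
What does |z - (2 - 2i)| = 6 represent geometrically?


|z - z0| = r is a circle with center z0 and radius r.
Center = (2, -2), radius = 6

Circle with center (2, -2) and radius 6


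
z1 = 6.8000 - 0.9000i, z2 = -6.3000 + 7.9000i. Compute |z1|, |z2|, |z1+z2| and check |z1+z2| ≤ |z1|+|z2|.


|z1| = sqrt(6.8^2 + (-0.9)^2) = sqrt(47.05) = 6.8593
|z2| = sqrt((-6.3)^2 + 7.9^2) = sqrt(102.1) = 10.1045
z1+z2 = 0.5000 + 7.0000i
|z1+z2| = sqrt(49.25) = 7.0178
|z1|+|z2| = 6.8593 + 10.1045 = 16.9638

|z1+z2| = 7.0178 ≤ |z1|+|z2| = 16.9638 (verified)


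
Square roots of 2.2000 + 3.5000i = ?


|z| = sqrt(4.84+12.25) = 4.1340
sqrt((|z|+a)/2) = sqrt((4.1340+2.2)/2) = sqrt(3.1670) = 1.7796
sqrt((|z|-a)/2) = sqrt((4.1340-2.2)/2) = sqrt(0.9670) = 0.9834

±(1.7796 + 0.9834i) i.e. 1.7796 + 0.9834i and -1.7796 - 0.9834i


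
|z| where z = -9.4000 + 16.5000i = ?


|z| = sqrt((-9.4)^2 + 16.5^2) = sqrt(88.36 + 272.25) = sqrt(360.61) = 18.9897

|z| = 18.9897


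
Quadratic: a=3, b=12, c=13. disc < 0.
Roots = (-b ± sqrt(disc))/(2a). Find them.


disc = 12^2 - 4*3*13 = 144 - 156 = -12
sqrt(|disc|) = sqrt(12) = 3.4641
Real part = -12/(2*3) = -2.0000
Imag part = 3.4641/(2*3) = 0.5774

-2.0000 ± 0.5774i


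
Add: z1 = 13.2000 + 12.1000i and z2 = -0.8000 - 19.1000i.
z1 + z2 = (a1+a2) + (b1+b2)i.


Real: 13.2 - 0.8 = 12.4
Imag: 12.1 - 19.1 = -7

12.4000 - 7.0000i


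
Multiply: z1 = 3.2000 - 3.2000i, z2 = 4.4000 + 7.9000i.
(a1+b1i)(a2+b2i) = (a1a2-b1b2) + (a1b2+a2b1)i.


Real = 3.2*4.4 - (-3.2)*7.9 = 14.08 - (-25.28) = 39.36
Imag = 3.2*7.9 + 4.4*(-3.2) = 25.28 - (14.08) = 11.2

39.3600 + 11.2000i


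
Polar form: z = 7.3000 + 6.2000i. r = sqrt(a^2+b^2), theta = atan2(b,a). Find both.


r = sqrt(53.29+38.44) = sqrt(91.73) = 9.5776
theta = atan2(6.2, 7.3) = 40.3417 degrees

r = 9.5776, theta = 40.3417 degrees


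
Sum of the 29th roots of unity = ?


The sum of all 29th roots of unity is 0.
Geometric series: (1 - w^29)/(1 - w) = (1-1)/(1-w) = 0 since w^29 = 1, w ≠ 1.
Alternatively: coefficient of z^28 in z^29 - 1 is 0.

0


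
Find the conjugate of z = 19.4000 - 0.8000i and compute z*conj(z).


z_bar = 19.4000 + 0.8000i
z*z_bar = 19.4^2 + (-0.8)^2 = 376.36 + 0.64 = 377

z_bar = 19.4000 + 0.8000i, z*z_bar = 377


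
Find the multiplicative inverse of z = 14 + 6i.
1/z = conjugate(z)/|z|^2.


|z|^2 = 196+36 = 232
1/z = (14 - 6i)/232

1/z = 0.0603 - 0.0259i


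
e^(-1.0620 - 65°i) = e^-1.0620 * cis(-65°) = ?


e^-1.0620 = 0.3458
cos(-65°) = 0.4226
sin(-65°) = -0.9063
Real = 0.3458*0.4226 = 0.1461
Imag = 0.3458*(-0.9063) = -0.3134

0.1461 - 0.3134i


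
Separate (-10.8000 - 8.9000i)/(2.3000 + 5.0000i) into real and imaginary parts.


Multiply by conjugate: (-10.8000 - 8.9000i)(2.3000 - 5.0000i) / (2.3^2 + 5^2)
Numerator real = -10.8*2.3 - (8.9)*5 = -69.34
Numerator imag = -8.9*2.3 - (-10.8)*5 = 33.53
Denominator = 30.29
Re(z) = -69.34/30.29 = -2.2892
Im(z) = 33.53/30.29 = 1.1070

Re(z) = -2.2892, Im(z) = 1.1070


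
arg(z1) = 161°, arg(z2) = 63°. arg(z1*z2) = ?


arg(z1*z2) = 161° + 63° = 224°
Normalized to (-180°, 180°]: -136°

-136°


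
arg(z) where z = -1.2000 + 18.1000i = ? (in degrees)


Re = -1.2, Im = 18.1
arg = atan2(18.1, -1.2) = 93.7931 degrees

arg(z) = 93.7931 degrees


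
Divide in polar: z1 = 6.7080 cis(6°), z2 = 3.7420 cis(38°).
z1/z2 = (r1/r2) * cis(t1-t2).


r = 6.7080 / 3.7420 = 1.7926
theta = 6° - 38° = -32° = 328° (mod 360)

1.7926 cis(328°)


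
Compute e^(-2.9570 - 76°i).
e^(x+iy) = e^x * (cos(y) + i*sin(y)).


e^-2.9570 = 0.05197
cos(-76°) = 0.2419
sin(-76°) = -0.9703
Real = 0.05197*0.2419 = 0.0126
Imag = 0.05197*(-0.9703) = -0.0504

0.0126 - 0.0504i


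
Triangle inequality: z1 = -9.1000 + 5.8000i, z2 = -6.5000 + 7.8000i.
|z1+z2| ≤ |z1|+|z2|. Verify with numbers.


|z1| = sqrt((-9.1)^2 + 5.8^2) = sqrt(116.45) = 10.7912
|z2| = sqrt((-6.5)^2 + 7.8^2) = sqrt(103.09) = 10.1533
z1+z2 = -15.6000 + 13.6000i
|z1+z2| = sqrt(428.32) = 20.6959
|z1|+|z2| = 10.7912 + 10.1533 = 20.9445

|z1+z2| = 20.6959 ≤ |z1|+|z2| = 20.9445 (verified)


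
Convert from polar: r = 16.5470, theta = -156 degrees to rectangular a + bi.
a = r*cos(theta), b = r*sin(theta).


a = 16.5470*cos(-156°) = 16.5470*(-0.913545) = -15.1164
b = 16.5470*sin(-156°) = 16.5470*(-0.40674) = -6.7303

-15.1164 - 6.7303i


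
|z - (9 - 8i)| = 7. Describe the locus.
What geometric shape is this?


|z - z0| = r is a circle with center z0 and radius r.
Center = (9, -8), radius = 7

Circle with center (9, -8) and radius 7


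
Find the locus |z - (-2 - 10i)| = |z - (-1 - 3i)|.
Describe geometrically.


Equal distances means the locus is the perpendicular bisector of z1 and z2.
Midpoint = ((-2+(-1))/2, (-10+(-3))/2) = (-1.5000, -6.5000)

Perpendicular bisector through (-1.5000, -6.5000)


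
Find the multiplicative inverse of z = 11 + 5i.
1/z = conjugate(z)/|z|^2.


|z|^2 = 121+25 = 146
1/z = (11 - 5i)/146

1/z = 0.0753 - 0.0342i


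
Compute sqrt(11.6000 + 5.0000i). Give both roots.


|z| = sqrt(134.56+25) = 12.6317
sqrt((|z|+a)/2) = sqrt((12.6317+11.6)/2) = sqrt(12.1159) = 3.4808
sqrt((|z|-a)/2) = sqrt((12.6317-11.6)/2) = sqrt(0.5159) = 0.7182

±(3.4808 + 0.7182i) i.e. 3.4808 + 0.7182i and -3.4808 - 0.7182i


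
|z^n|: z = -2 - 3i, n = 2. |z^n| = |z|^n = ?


|z| = sqrt(4+9) = sqrt(13) = 3.6056
|z^2| = |z|^2 = (sqrt(13))^2 = 13

|z^2| = 13


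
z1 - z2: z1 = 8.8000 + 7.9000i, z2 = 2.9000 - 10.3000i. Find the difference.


Real: 8.8 - 2.9 = 5.9
Imag: 7.9 + 10.3 = 18.2

5.9000 + 18.2000i


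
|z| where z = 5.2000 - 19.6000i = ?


|z| = sqrt(5.2^2 + (-19.6)^2) = sqrt(27.04 + 384.16) = sqrt(411.2) = 20.2781

|z| = 20.2781


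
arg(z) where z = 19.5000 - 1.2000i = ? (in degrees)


Re = 19.5, Im = -1.2
arg = atan2(-1.2, 19.5) = -3.5215 degrees

arg(z) = -3.5215 degrees


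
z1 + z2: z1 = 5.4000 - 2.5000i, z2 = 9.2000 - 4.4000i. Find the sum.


Real: 5.4 + 9.2 = 14.6
Imag: -2.5 - 4.4 = -6.9

14.6000 - 6.9000i


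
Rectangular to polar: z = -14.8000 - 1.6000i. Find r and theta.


r = sqrt(219.04+2.56) = sqrt(221.6) = 14.8862
theta = atan2(-1.6, -14.8) = -173.8298 degrees

r = 14.8862, theta = -173.8298 degrees


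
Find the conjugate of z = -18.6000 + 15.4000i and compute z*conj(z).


z_bar = -18.6000 - 15.4000i
z*z_bar = (-18.6)^2 + 15.4^2 = 345.96 + 237.16 = 583.12

z_bar = -18.6000 - 15.4000i, z*z_bar = 583.12


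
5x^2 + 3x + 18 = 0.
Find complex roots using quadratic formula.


disc = 3^2 - 4*5*18 = 9 - 360 = -351
sqrt(|disc|) = sqrt(351) = 18.7350
Real part = -3/(2*5) = -0.3000
Imag part = 18.7350/(2*5) = 1.8735

-0.3000 ± 1.8735i


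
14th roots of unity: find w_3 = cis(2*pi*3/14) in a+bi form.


Angle = 360*3/14 = 77.1429°
a = cos(77.1429°) = 0.2225
b = sin(77.1429°) = 0.9749

0.2225 + 0.9749i


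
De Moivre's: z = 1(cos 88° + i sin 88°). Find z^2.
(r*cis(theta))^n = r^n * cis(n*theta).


r^2 = 1^2 = 1
n*theta = 2*88° = 176° = 176° (mod 360)
a = 1*cos(176°) = -0.9976
b = 1*sin(176°) = 0.0698

1 cis(176°) = -0.9976 + 0.0698i


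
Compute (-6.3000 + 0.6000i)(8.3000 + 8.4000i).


Real = -6.3*8.3 - 0.6*8.4 = -52.29 - 5.04 = -57.33
Imag = -6.3*8.4 + 8.3*0.6 = -52.92 + 4.98 = -47.94

-57.3300 - 47.9400i


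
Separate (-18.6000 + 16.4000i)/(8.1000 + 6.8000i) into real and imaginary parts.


Multiply by conjugate: (-18.6000 + 16.4000i)(8.1000 - 6.8000i) / (8.1^2 + 6.8^2)
Numerator real = -18.6*8.1 + 16.4*6.8 = -39.14
Numerator imag = 16.4*8.1 - (-18.6)*6.8 = 259.32
Denominator = 111.85
Re(z) = -39.14/111.85 = -0.3499
Im(z) = 259.32/111.85 = 2.3185

Re(z) = -0.3499, Im(z) = 2.3185


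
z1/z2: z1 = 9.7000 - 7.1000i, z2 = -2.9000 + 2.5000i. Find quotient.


Conjugate of z2 = -2.9000 - 2.5000i
Numerator: (9.7000 - 7.1000i)(-2.9000 - 2.5000i) = -45.8800 - 3.6600i
Denominator: (-2.9)^2 + 2.5^2 = 14.66
Result = (-45.8800 - 3.6600i)/14.66

-3.1296 - 0.2497i


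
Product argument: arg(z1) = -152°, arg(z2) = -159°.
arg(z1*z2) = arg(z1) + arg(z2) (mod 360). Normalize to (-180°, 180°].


arg(z1*z2) = -152° - 159° = -311°
Normalized to (-180°, 180°]: 49°

49°


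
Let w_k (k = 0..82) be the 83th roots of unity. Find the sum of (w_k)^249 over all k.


The roots are w_k = w^k with w = e^(2*pi*i/83), and (w^k)^249 = (w^249)^k.
So S = 1 + u + u^2 + ... + u^(82) with u = w^249.
249 = 3*83 + 0, so 249 is a multiple of 83 and u = (w^83)^3 = 1.
Every one of the 83 terms equals 1: S = 83

S = 83


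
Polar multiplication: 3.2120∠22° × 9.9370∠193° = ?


r = 3.2120 * 9.9370 = 31.9176
theta = 22° + 193° = 215° = 215° (mod 360)

31.9176 cis(215°)


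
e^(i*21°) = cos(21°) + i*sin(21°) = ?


cos(21°) = 0.9336
sin(21°) = 0.3584

e^(i*21°) = 0.9336 + 0.3584i


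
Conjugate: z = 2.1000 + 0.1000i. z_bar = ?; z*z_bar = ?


z_bar = 2.1000 - 0.1000i
z*z_bar = 2.1^2 + 0.1^2 = 4.41 + 0.01 = 4.42

z_bar = 2.1000 - 0.1000i, z*z_bar = 4.42


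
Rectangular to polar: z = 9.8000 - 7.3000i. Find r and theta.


r = sqrt(96.04+53.29) = sqrt(149.33) = 12.2201
theta = atan2(-7.3, 9.8) = -36.6824 degrees

r = 12.2201, theta = -36.6824 degrees


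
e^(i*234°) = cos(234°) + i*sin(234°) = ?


cos(234°) = -0.5878
sin(234°) = -0.8090

e^(i*234°) = -0.5878 - 0.8090i


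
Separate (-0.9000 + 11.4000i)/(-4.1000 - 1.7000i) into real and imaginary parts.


Multiply by conjugate: (-0.9000 + 11.4000i)(-4.1000 + 1.7000i) / ((-4.1)^2 + (-1.7)^2)
Numerator real = -0.9*(-4.1) + 11.4*(-1.7) = -15.69
Numerator imag = 11.4*(-4.1) - (-0.9)*(-1.7) = -48.27
Denominator = 19.7
Re(z) = -15.69/19.7 = -0.7964
Im(z) = -48.27/19.7 = -2.4503

Re(z) = -0.7964, Im(z) = -2.4503


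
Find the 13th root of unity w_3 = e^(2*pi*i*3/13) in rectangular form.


Angle = 360*3/13 = 83.0769°
a = cos(83.0769°) = 0.1205
b = sin(83.0769°) = 0.9927

0.1205 + 0.9927i


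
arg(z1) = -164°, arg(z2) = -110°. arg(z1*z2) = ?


arg(z1*z2) = -164° - 110° = -274°
Normalized to (-180°, 180°]: 86°

86°


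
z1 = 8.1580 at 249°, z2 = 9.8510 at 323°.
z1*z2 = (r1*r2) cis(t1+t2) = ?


r = 8.1580 * 9.8510 = 80.3645
theta = 249° + 323° = 572° = 212° (mod 360)

80.3645 cis(212°)


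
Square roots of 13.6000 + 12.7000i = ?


|z| = sqrt(184.96+161.29) = 18.6078
sqrt((|z|+a)/2) = sqrt((18.6078+13.6)/2) = sqrt(16.1039) = 4.0130
sqrt((|z|-a)/2) = sqrt((18.6078-13.6)/2) = sqrt(2.5039) = 1.5824

±(4.0130 + 1.5824i) i.e. 4.0130 + 1.5824i and -4.0130 - 1.5824i


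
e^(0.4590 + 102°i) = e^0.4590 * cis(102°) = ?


e^0.4590 = 1.5825
cos(102°) = -0.2079
sin(102°) = 0.97815
Real = 1.5825*(-0.2079) = -0.3290
Imag = 1.5825*0.97815 = 1.5479

-0.3290 + 1.5479i


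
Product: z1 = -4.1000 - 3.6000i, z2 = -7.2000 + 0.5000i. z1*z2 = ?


Real = -4.1*(-7.2) - (-3.6)*0.5 = 29.52 - (-1.8) = 31.32
Imag = -4.1*0.5 - (7.2)*(-3.6) = -2.05 + 25.92 = 23.87

31.3200 + 23.8700i


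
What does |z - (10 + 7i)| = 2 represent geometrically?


|z - z0| = r is a circle with center z0 and radius r.
Center = (10, 7), radius = 2

Circle with center (10, 7) and radius 2


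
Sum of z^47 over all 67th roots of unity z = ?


The roots are w_k = w^k with w = e^(2*pi*i/67), and (w^k)^47 = (w^47)^k.
So S = 1 + u + u^2 + ... + u^(66) with u = w^47.
47 = 0*67 + 47, so 47 is not a multiple of 67: u = w^47 ≠ 1 (w is a primitive 67th root), while u^67 = (w^67)^47 = 1.
Geometric series: S = (1 - u^67)/(1 - u) = (1 - 1)/(1 - u) = 0

S = 0


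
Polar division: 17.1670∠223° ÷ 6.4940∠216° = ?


r = 17.1670 / 6.4940 = 2.6435
theta = 223° - 216° = 7° = 7° (mod 360)

2.6435 cis(7°)


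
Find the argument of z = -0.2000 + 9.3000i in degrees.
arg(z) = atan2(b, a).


Re = -0.2, Im = 9.3
arg = atan2(9.3, -0.2) = 91.2320 degrees

arg(z) = 91.2320 degrees


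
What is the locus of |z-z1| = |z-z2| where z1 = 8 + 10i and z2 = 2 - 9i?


Equal distances means the locus is the perpendicular bisector of z1 and z2.
Midpoint = ((8+2)/2, (10+(-9))/2) = (5.0000, 0.5000)

Perpendicular bisector through (5.0000, 0.5000)


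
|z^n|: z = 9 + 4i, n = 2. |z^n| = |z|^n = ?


|z| = sqrt(81+16) = sqrt(97) = 9.8489
|z^2| = |z|^2 = (sqrt(97))^2 = 97

|z^2| = 97


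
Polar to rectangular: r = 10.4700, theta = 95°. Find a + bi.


a = 10.4700*cos(95°) = 10.4700*(-0.087156) = -0.9125
b = 10.4700*sin(95°) = 10.4700*0.9962 = 10.4302

-0.9125 + 10.4302i


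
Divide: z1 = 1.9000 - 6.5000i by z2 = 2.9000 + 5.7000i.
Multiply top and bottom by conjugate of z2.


Conjugate of z2 = 2.9000 - 5.7000i
Numerator: (1.9000 - 6.5000i)(2.9000 - 5.7000i) = -31.5400 - 29.6800i
Denominator: 2.9^2 + 5.7^2 = 40.9
Result = (-31.5400 - 29.6800i)/40.9

-0.7711 - 0.7257i


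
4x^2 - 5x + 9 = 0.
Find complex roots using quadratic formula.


disc = (-5)^2 - 4*4*9 = 25 - 144 = -119
sqrt(|disc|) = sqrt(119) = 10.9087
Real part = 5/(2*4) = 0.6250
Imag part = 10.9087/(2*4) = 1.3636

0.6250 ± 1.3636i


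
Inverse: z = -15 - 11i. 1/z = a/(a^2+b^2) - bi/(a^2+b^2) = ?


|z|^2 = 225+121 = 346
1/z = (-15 + 11i)/346

1/z = -0.0434 + 0.0318i


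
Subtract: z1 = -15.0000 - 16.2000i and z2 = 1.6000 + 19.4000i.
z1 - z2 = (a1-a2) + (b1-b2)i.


Real: -15 - 1.6 = -16.6
Imag: -16.2 - 19.4 = -35.6

-16.6000 - 35.6000i


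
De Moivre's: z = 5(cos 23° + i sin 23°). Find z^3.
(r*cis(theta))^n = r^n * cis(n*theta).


r^3 = 5^3 = 125
n*theta = 3*23° = 69° = 69° (mod 360)
a = 125*cos(69°) = 44.7960
b = 125*sin(69°) = 116.6976

125 cis(69°) = 44.7960 + 116.6976i


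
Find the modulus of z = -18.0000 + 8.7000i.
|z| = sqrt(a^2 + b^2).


|z| = sqrt((-18)^2 + 8.7^2) = sqrt(324 + 75.69) = sqrt(399.69) = 19.9922

|z| = 19.9922


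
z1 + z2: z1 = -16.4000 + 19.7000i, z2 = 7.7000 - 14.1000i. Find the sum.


Real: -16.4 + 7.7 = -8.7
Imag: 19.7 - 14.1 = 5.6

-8.7000 + 5.6000i


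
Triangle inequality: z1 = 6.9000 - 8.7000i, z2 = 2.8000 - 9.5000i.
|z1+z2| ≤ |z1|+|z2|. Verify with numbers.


|z1| = sqrt(6.9^2 + (-8.7)^2) = sqrt(123.3) = 11.1041
|z2| = sqrt(2.8^2 + (-9.5)^2) = sqrt(98.09) = 9.9040
z1+z2 = 9.7000 - 18.2000i
|z1+z2| = sqrt(425.33) = 20.6235
|z1|+|z2| = 11.1041 + 9.9040 = 21.0081

|z1+z2| = 20.6235 ≤ |z1|+|z2| = 21.0081 (verified)


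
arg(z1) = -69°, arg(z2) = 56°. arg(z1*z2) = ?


arg(z1*z2) = -69° + 56° = -13°
Normalized to (-180°, 180°]: -13°

-13°


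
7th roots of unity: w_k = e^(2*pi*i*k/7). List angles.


The 7th roots of unity are cis(360k/7°) for k=0..6
Angle step = 360/7 = 51.4286°
Primitive root: cis(51.4286°)
Primitive root = 0.6235 + 0.7818i

7 roots at angles: 0°, 51.4286°, 102.8571°, 154.2857°, 205.7143°, 257.1429°, 308.5714°


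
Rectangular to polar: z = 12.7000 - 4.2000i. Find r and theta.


r = sqrt(161.29+17.64) = sqrt(178.93) = 13.3765
theta = atan2(-4.2, 12.7) = -18.2995 degrees

r = 13.3765, theta = -18.2995 degrees


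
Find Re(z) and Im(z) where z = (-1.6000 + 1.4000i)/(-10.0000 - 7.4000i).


Multiply by conjugate: (-1.6000 + 1.4000i)(-10.0000 + 7.4000i) / ((-10)^2 + (-7.4)^2)
Numerator real = -1.6*(-10) + 1.4*(-7.4) = 5.64
Numerator imag = 1.4*(-10) - (-1.6)*(-7.4) = -25.84
Denominator = 154.76
Re(z) = 5.64/154.76 = 0.0364
Im(z) = -25.84/154.76 = -0.1670

Re(z) = 0.0364, Im(z) = -0.1670


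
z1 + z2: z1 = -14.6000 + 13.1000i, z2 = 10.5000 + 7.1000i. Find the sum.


Real: -14.6 + 10.5 = -4.1
Imag: 13.1 + 7.1 = 20.2

-4.1000 + 20.2000i


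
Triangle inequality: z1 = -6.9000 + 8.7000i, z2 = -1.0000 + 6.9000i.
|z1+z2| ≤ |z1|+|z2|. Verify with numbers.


|z1| = sqrt((-6.9)^2 + 8.7^2) = sqrt(123.3) = 11.1041
|z2| = sqrt((-1)^2 + 6.9^2) = sqrt(48.61) = 6.9721
z1+z2 = -7.9000 + 15.6000i
|z1+z2| = sqrt(305.77) = 17.4863
|z1|+|z2| = 11.1041 + 6.9721 = 18.0762

|z1+z2| = 17.4863 ≤ |z1|+|z2| = 18.0762 (verified)


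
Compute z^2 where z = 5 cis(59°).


r^2 = 5^2 = 25
n*theta = 2*59° = 118° = 118° (mod 360)
a = 25*cos(118°) = -11.7368
b = 25*sin(118°) = 22.0737

25 cis(118°) = -11.7368 + 22.0737i


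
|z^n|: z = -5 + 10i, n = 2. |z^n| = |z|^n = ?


|z| = sqrt(25+100) = sqrt(125) = 11.1803
|z^2| = |z|^2 = (sqrt(125))^2 = 125

|z^2| = 125


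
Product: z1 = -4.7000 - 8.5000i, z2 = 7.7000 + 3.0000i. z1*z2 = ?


Real = -4.7*7.7 - (-8.5)*3 = -36.19 - (-25.5) = -10.69
Imag = -4.7*3 + 7.7*(-8.5) = -14.1 - (65.45) = -79.55

-10.6900 - 79.5500i


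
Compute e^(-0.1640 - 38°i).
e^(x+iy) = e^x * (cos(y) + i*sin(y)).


e^-0.1640 = 0.8487
cos(-38°) = 0.788
sin(-38°) = -0.6157
Real = 0.8487*0.788 = 0.6688
Imag = 0.8487*(-0.6157) = -0.5225

0.6688 - 0.5225i


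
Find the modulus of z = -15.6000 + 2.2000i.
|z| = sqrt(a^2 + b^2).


|z| = sqrt((-15.6)^2 + 2.2^2) = sqrt(243.36 + 4.84) = sqrt(248.2) = 15.7544

|z| = 15.7544


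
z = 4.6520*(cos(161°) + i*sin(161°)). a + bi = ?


a = 4.6520*cos(161°) = 4.6520*(-0.94552) = -4.3986
b = 4.6520*sin(161°) = 4.6520*0.325568 = 1.5145

-4.3986 + 1.5145i


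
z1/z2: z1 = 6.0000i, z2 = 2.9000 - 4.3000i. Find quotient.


Conjugate of z2 = 2.9000 + 4.3000i
Numerator: (6.0000i)(2.9000 + 4.3000i) = -25.8000 + 17.4000i
Denominator: 2.9^2 + (-4.3)^2 = 26.9
Result = (-25.8000 + 17.4000i)/26.9

-0.9591 + 0.6468i


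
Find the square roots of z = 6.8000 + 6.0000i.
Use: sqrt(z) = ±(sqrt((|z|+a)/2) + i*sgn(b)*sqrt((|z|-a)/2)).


|z| = sqrt(46.24+36) = 9.0686
sqrt((|z|+a)/2) = sqrt((9.0686+6.8)/2) = sqrt(7.9343) = 2.8168
sqrt((|z|-a)/2) = sqrt((9.0686-6.8)/2) = sqrt(1.1343) = 1.0650

±(2.8168 + 1.0650i) i.e. 2.8168 + 1.0650i and -2.8168 - 1.0650i


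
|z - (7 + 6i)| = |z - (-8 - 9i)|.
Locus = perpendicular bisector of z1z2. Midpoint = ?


Equal distances means the locus is the perpendicular bisector of z1 and z2.
Midpoint = ((7+(-8))/2, (6+(-9))/2) = (-0.5000, -1.5000)

Perpendicular bisector through (-0.5000, -1.5000)


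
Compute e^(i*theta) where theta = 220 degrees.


cos(220°) = -0.7660
sin(220°) = -0.6428

e^(i*220°) = -0.7660 - 0.6428i


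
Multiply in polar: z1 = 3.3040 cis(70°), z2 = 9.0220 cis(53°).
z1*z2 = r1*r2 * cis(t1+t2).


r = 3.3040 * 9.0220 = 29.8087
theta = 70° + 53° = 123° = 123° (mod 360)

29.8087 cis(123°)


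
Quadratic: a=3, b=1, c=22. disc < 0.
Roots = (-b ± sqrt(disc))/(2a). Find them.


disc = 1^2 - 4*3*22 = 1 - 264 = -263
sqrt(|disc|) = sqrt(263) = 16.2173
Real part = -1/(2*3) = -0.1667
Imag part = 16.2173/(2*3) = 2.7029

-0.1667 ± 2.7029i


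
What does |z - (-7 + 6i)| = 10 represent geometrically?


|z - z0| = r is a circle with center z0 and radius r.
Center = (-7, 6), radius = 10

Circle with center (-7, 6) and radius 10


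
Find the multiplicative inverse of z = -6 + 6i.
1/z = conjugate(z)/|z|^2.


|z|^2 = 36+36 = 72
1/z = (-6 - 6i)/72

1/z = -0.0833 - 0.0833i


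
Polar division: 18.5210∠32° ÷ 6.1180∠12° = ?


r = 18.5210 / 6.1180 = 3.0273
theta = 32° - 12° = 20° = 20° (mod 360)

3.0273 cis(20°)


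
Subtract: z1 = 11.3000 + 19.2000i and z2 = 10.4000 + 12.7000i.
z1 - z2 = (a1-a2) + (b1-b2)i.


Real: 11.3 - 10.4 = 0.9
Imag: 19.2 - 12.7 = 6.5

0.9000 + 6.5000i


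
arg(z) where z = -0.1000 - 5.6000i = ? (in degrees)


Re = -0.1, Im = -5.6
arg = atan2(-5.6, -0.1) = -91.0230 degrees

arg(z) = -91.0230 degrees


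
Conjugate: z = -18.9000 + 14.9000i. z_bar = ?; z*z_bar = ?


z_bar = -18.9000 - 14.9000i
z*z_bar = (-18.9)^2 + 14.9^2 = 357.21 + 222.01 = 579.22

z_bar = -18.9000 - 14.9000i, z*z_bar = 579.22


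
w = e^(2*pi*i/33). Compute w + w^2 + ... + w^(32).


With w = e^(2*pi*i/33), all 33 of the 33th roots of unity w^0 = 1, w, ..., w^(32) sum to 0: 1 + w + ... + w^(32) = (1 - w^33)/(1 - w) = 0 since w^33 = 1, w ≠ 1.
Removing the root 1: w + w^2 + ... + w^(32) = 0 - 1 = -1

Sum = -1


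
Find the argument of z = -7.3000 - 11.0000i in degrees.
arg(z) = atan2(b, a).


Re = -7.3, Im = -11
arg = atan2(-11, -7.3) = -123.5697 degrees

arg(z) = -123.5697 degrees


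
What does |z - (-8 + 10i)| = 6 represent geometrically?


|z - z0| = r is a circle with center z0 and radius r.
Center = (-8, 10), radius = 6

Circle with center (-8, 10) and radius 6


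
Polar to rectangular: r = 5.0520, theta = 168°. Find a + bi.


a = 5.0520*cos(168°) = 5.0520*(-0.97815) = -4.9416
b = 5.0520*sin(168°) = 5.0520*0.20791 = 1.0504

-4.9416 + 1.0504i


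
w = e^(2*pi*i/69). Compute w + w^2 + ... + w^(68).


With w = e^(2*pi*i/69), all 69 of the 69th roots of unity w^0 = 1, w, ..., w^(68) sum to 0: 1 + w + ... + w^(68) = (1 - w^69)/(1 - w) = 0 since w^69 = 1, w ≠ 1.
Removing the root 1: w + w^2 + ... + w^(68) = 0 - 1 = -1

Sum = -1


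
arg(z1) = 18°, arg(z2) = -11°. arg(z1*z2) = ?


arg(z1*z2) = 18° - 11° = 7°
Normalized to (-180°, 180°]: 7°

7°


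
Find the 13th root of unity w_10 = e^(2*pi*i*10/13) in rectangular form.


Angle = 360*10/13 = 276.9231°
a = cos(276.9231°) = 0.1205
b = sin(276.9231°) = -0.9927

0.1205 - 0.9927i


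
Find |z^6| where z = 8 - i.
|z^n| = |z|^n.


|z| = sqrt(64+1) = sqrt(65) = 8.0623
|z^6| = |z|^6 = (sqrt(65))^6 = 65^3 = 274625

|z^6| = 274625


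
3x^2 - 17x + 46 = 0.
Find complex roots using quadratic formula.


disc = (-17)^2 - 4*3*46 = 289 - 552 = -263
sqrt(|disc|) = sqrt(263) = 16.2173
Real part = 17/(2*3) = 2.8333
Imag part = 16.2173/(2*3) = 2.7029

2.8333 ± 2.7029i


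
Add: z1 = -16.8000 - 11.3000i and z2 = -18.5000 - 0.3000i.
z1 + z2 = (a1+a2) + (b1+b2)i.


Real: -16.8 - 18.5 = -35.3
Imag: -11.3 - 0.3 = -11.6

-35.3000 - 11.6000i


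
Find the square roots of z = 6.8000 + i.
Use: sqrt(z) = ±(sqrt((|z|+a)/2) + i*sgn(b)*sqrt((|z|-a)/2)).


|z| = sqrt(46.24+1) = 6.8731
sqrt((|z|+a)/2) = sqrt((6.8731+6.8)/2) = sqrt(6.8366) = 2.6147
sqrt((|z|-a)/2) = sqrt((6.8731-6.8)/2) = sqrt(0.0366) = 0.1912

±(2.6147 + 0.1912i) i.e. 2.6147 + 0.1912i and -2.6147 - 0.1912i


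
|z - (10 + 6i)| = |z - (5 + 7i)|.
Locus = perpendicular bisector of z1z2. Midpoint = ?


Equal distances means the locus is the perpendicular bisector of z1 and z2.
Midpoint = ((10+5)/2, (6+7)/2) = (7.5000, 6.5000)

Perpendicular bisector through (7.5000, 6.5000)


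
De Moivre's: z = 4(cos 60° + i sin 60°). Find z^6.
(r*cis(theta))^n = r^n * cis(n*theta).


r^6 = 4^6 = 4096
n*theta = 6*60° = 360° = 0° (mod 360)
a = 4096*cos(0°) = 4096.0000
b = 4096*sin(0°) = 0

4096 cis(0°) = 4096.0000 + 0i


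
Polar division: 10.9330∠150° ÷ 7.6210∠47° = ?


r = 10.9330 / 7.6210 = 1.4346
theta = 150° - 47° = 103° = 103° (mod 360)

1.4346 cis(103°)


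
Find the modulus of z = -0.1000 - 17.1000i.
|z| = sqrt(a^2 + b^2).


|z| = sqrt((-0.1)^2 + (-17.1)^2) = sqrt(0.01 + 292.41) = sqrt(292.42) = 17.1003

|z| = 17.1003


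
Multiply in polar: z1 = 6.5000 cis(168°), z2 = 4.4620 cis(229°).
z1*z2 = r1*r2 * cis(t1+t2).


r = 6.5000 * 4.4620 = 29.0030
theta = 168° + 229° = 397° = 37° (mod 360)

29.0030 cis(37°)


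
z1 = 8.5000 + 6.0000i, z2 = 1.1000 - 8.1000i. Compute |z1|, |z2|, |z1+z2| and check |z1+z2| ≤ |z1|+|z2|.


|z1| = sqrt(8.5^2 + 6^2) = sqrt(108.25) = 10.4043
|z2| = sqrt(1.1^2 + (-8.1)^2) = sqrt(66.82) = 8.1744
z1+z2 = 9.6000 - 2.1000i
|z1+z2| = sqrt(96.57) = 9.8270
|z1|+|z2| = 10.4043 + 8.1744 = 18.5787

|z1+z2| = 9.8270 ≤ |z1|+|z2| = 18.5787 (verified)


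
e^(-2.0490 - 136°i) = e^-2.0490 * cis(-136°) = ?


e^-2.0490 = 0.1289
cos(-136°) = -0.7193
sin(-136°) = -0.6947
Real = 0.1289*(-0.7193) = -0.0927
Imag = 0.1289*(-0.6947) = -0.0895

-0.0927 - 0.0895i


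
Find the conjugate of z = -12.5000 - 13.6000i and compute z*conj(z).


z_bar = -12.5000 + 13.6000i
z*z_bar = (-12.5)^2 + (-13.6)^2 = 156.25 + 184.96 = 341.21

z_bar = -12.5000 + 13.6000i, z*z_bar = 341.21


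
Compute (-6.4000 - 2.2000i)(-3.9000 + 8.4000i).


Real = -6.4*(-3.9) - (-2.2)*8.4 = 24.96 - (-18.48) = 43.44
Imag = -6.4*8.4 - (3.9)*(-2.2) = -53.76 + 8.58 = -45.18

43.4400 - 45.1800i


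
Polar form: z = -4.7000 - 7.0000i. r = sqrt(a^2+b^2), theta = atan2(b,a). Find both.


r = sqrt(22.09+49) = sqrt(71.09) = 8.4315
theta = atan2(-7, -4.7) = -123.8785 degrees

r = 8.4315, theta = -123.8785 degrees


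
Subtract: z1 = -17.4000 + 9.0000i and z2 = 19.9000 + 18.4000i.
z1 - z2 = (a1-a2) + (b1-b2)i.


Real: -17.4 - 19.9 = -37.3
Imag: 9 - 18.4 = -9.4

-37.3000 - 9.4000i


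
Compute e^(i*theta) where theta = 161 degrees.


cos(161°) = -0.9455
sin(161°) = 0.3256

e^(i*161°) = -0.9455 + 0.3256i


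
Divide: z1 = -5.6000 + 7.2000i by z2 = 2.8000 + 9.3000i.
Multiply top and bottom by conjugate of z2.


Conjugate of z2 = 2.8000 - 9.3000i
Numerator: (-5.6000 + 7.2000i)(2.8000 - 9.3000i) = 51.2800 + 72.2400i
Denominator: 2.8^2 + 9.3^2 = 94.33
Result = (51.2800 + 72.2400i)/94.33

0.5436 + 0.7658i


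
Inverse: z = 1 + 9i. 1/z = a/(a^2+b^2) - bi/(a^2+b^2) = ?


|z|^2 = 1+81 = 82
1/z = (1 - 9i)/82

1/z = 0.0122 - 0.1098i


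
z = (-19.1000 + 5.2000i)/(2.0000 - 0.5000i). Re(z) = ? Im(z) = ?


Multiply by conjugate: (-19.1000 + 5.2000i)(2.0000 + 0.5000i) / (2^2 + (-0.5)^2)
Numerator real = -19.1*2 + 5.2*(-0.5) = -40.8
Numerator imag = 5.2*2 - (-19.1)*(-0.5) = 0.85
Denominator = 4.25
Re(z) = -40.8/4.25 = -9.6000
Im(z) = 0.85/4.25 = 0.2000

Re(z) = -9.6000, Im(z) = 0.2000


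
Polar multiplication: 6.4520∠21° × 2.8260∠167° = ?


r = 6.4520 * 2.8260 = 18.2334
theta = 21° + 167° = 188° = 188° (mod 360)

18.2334 cis(188°)


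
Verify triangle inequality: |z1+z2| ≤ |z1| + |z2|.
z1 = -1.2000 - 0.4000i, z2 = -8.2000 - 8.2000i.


|z1| = sqrt((-1.2)^2 + (-0.4)^2) = sqrt(1.6) = 1.2649
|z2| = sqrt((-8.2)^2 + (-8.2)^2) = sqrt(134.48) = 11.5966
z1+z2 = -9.4000 - 8.6000i
|z1+z2| = sqrt(162.32) = 12.7405
|z1|+|z2| = 1.2649 + 11.5966 = 12.8615

|z1+z2| = 12.7405 ≤ |z1|+|z2| = 12.8615 (verified)


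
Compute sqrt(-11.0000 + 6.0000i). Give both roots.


|z| = sqrt(121+36) = 12.5300
sqrt((|z|+a)/2) = sqrt((12.5300+(-11))/2) = sqrt(0.7650) = 0.8746
sqrt((|z|-a)/2) = sqrt((12.5300-(-11))/2) = sqrt(11.7650) = 3.4300

±(0.8746 + 3.4300i) i.e. 0.8746 + 3.4300i and -0.8746 - 3.4300i


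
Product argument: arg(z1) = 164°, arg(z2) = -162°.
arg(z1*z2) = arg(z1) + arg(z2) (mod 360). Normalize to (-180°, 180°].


arg(z1*z2) = 164° - 162° = 2°
Normalized to (-180°, 180°]: 2°

2°


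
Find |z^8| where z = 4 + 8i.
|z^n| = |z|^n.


|z| = sqrt(16+64) = sqrt(80) = 8.9443
|z^8| = |z|^8 = (sqrt(80))^8 = 80^4 = 40960000

|z^8| = 40960000


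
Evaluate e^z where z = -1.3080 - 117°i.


e^-1.3080 = 0.27036
cos(-117°) = -0.454
sin(-117°) = -0.891
Real = 0.27036*(-0.454) = -0.1227
Imag = 0.27036*(-0.891) = -0.2409

-0.1227 - 0.2409i


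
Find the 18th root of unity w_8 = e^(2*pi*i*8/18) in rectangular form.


Angle = 360*8/18 = 160°
a = cos(160°) = -0.9397
b = sin(160°) = 0.3420

-0.9397 + 0.3420i


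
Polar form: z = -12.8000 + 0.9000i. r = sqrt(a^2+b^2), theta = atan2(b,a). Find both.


r = sqrt(163.84+0.81) = sqrt(164.65) = 12.8316
theta = atan2(0.9, -12.8) = 175.9780 degrees

r = 12.8316, theta = 175.9780 degrees


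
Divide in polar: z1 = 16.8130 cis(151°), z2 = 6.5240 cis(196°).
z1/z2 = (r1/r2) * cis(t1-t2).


r = 16.8130 / 6.5240 = 2.5771
theta = 151° - 196° = -45° = 315° (mod 360)

2.5771 cis(315°)


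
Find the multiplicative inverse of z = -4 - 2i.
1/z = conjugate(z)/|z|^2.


|z|^2 = 16+4 = 20
1/z = (-4 + 2i)/20

1/z = -0.2000 + 0.1000i


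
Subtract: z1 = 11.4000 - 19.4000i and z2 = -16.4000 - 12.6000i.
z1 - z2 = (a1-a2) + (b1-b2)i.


Real: 11.4 + 16.4 = 27.8
Imag: -19.4 + 12.6 = -6.8

27.8000 - 6.8000i


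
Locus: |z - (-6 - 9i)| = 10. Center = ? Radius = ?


|z - z0| = r is a circle with center z0 and radius r.
Center = (-6, -9), radius = 10

Circle with center (-6, -9) and radius 10


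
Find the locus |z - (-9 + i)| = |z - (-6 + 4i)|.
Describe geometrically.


Equal distances means the locus is the perpendicular bisector of z1 and z2.
Midpoint = ((-9+(-6))/2, (1+4)/2) = (-7.5000, 2.5000)

Perpendicular bisector through (-7.5000, 2.5000)


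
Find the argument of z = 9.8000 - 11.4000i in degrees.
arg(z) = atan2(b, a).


Re = 9.8, Im = -11.4
arg = atan2(-11.4, 9.8) = -49.3160 degrees

arg(z) = -49.3160 degrees


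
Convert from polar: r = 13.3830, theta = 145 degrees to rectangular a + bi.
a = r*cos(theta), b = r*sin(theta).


a = 13.3830*cos(145°) = 13.3830*(-0.81915) = -10.9627
b = 13.3830*sin(145°) = 13.3830*0.57358 = 7.6762

-10.9627 + 7.6762i


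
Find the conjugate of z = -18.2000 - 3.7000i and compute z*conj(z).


z_bar = -18.2000 + 3.7000i
z*z_bar = (-18.2)^2 + (-3.7)^2 = 331.24 + 13.69 = 344.93

z_bar = -18.2000 + 3.7000i, z*z_bar = 344.93


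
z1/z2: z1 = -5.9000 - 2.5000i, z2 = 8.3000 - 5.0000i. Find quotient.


Conjugate of z2 = 8.3000 + 5.0000i
Numerator: (-5.9000 - 2.5000i)(8.3000 + 5.0000i) = -36.4700 - 50.2500i
Denominator: 8.3^2 + (-5)^2 = 93.89
Result = (-36.4700 - 50.2500i)/93.89

-0.3884 - 0.5352i


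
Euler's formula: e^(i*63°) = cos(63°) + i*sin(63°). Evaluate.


cos(63°) = 0.4540
sin(63°) = 0.8910

e^(i*63°) = 0.4540 + 0.8910i


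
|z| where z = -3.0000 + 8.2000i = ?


|z| = sqrt((-3)^2 + 8.2^2) = sqrt(9 + 67.24) = sqrt(76.24) = 8.7316

|z| = 8.7316


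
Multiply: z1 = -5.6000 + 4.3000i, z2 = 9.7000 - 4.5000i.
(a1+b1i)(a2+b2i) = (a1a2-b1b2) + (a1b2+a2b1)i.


Real = -5.6*9.7 - 4.3*(-4.5) = -54.32 - (-19.35) = -34.97
Imag = -5.6*(-4.5) + 9.7*4.3 = 25.2 + 41.71 = 66.91

-34.9700 + 66.9100i


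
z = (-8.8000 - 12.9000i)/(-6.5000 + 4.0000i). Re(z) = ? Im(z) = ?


Multiply by conjugate: (-8.8000 - 12.9000i)(-6.5000 - 4.0000i) / ((-6.5)^2 + 4^2)
Numerator real = -8.8*(-6.5) - (12.9)*4 = 5.6
Numerator imag = -12.9*(-6.5) - (-8.8)*4 = 119.05
Denominator = 58.25
Re(z) = 5.6/58.25 = 0.0961
Im(z) = 119.05/58.25 = 2.0438

Re(z) = 0.0961, Im(z) = 2.0438


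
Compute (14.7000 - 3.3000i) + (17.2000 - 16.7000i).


Real: 14.7 + 17.2 = 31.9
Imag: -3.3 - 16.7 = -20

31.9000 - 20.0000i


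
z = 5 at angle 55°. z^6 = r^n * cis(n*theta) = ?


r^6 = 5^6 = 15625
n*theta = 6*55° = 330° = 330° (mod 360)
a = 15625*cos(330°) = 13531.6469
b = 15625*sin(330°) = -7812.5000

15625 cis(330°) = 13531.6469 - 7812.5000i


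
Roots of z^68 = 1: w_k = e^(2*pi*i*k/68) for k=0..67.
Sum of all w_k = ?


The sum of all 68th roots of unity is 0.
Geometric series: (1 - w^68)/(1 - w) = (1-1)/(1-w) = 0 since w^68 = 1, w ≠ 1.
Alternatively: coefficient of z^67 in z^68 - 1 is 0.

0


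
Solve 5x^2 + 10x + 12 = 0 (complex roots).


disc = 10^2 - 4*5*12 = 100 - 240 = -140
sqrt(|disc|) = sqrt(140) = 11.8322
Real part = -10/(2*5) = -1.0000
Imag part = 11.8322/(2*5) = 1.1832

-1.0000 ± 1.1832i


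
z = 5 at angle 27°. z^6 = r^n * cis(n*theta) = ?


r^6 = 5^6 = 15625
n*theta = 6*27° = 162° = 162° (mod 360)
a = 15625*cos(162°) = -14860.2581
b = 15625*sin(162°) = 4828.3905

15625 cis(162°) = -14860.2581 + 4828.3905i


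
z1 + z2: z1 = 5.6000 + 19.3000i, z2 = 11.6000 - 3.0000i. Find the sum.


Real: 5.6 + 11.6 = 17.2
Imag: 19.3 - 3 = 16.3

17.2000 + 16.3000i


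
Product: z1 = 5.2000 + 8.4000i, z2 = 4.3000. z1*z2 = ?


Real = 5.2*4.3 - 8.4*0 = 22.36 - 0 = 22.36
Imag = 5.2*0 + 4.3*8.4 = 0 + 36.12 = 36.12

22.3600 + 36.1200i


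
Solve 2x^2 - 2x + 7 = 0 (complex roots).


disc = (-2)^2 - 4*2*7 = 4 - 56 = -52
sqrt(|disc|) = sqrt(52) = 7.2111
Real part = 2/(2*2) = 0.5000
Imag part = 7.2111/(2*2) = 1.8028

0.5000 ± 1.8028i


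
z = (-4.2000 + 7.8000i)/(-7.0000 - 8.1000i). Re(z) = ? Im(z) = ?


Multiply by conjugate: (-4.2000 + 7.8000i)(-7.0000 + 8.1000i) / ((-7)^2 + (-8.1)^2)
Numerator real = -4.2*(-7) + 7.8*(-8.1) = -33.78
Numerator imag = 7.8*(-7) - (-4.2)*(-8.1) = -88.62
Denominator = 114.61
Re(z) = -33.78/114.61 = -0.2947
Im(z) = -88.62/114.61 = -0.7732

Re(z) = -0.2947, Im(z) = -0.7732


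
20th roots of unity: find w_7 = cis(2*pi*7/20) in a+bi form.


Angle = 360*7/20 = 126°
a = cos(126°) = -0.5878
b = sin(126°) = 0.8090

-0.5878 + 0.8090i


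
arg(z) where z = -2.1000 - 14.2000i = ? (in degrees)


Re = -2.1, Im = -14.2
arg = atan2(-14.2, -2.1) = -98.4123 degrees

arg(z) = -98.4123 degrees


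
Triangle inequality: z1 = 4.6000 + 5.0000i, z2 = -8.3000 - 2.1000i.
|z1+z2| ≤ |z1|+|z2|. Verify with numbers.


|z1| = sqrt(4.6^2 + 5^2) = sqrt(46.16) = 6.7941
|z2| = sqrt((-8.3)^2 + (-2.1)^2) = sqrt(73.3) = 8.5615
z1+z2 = -3.7000 + 2.9000i
|z1+z2| = sqrt(22.1) = 4.7011
|z1|+|z2| = 6.7941 + 8.5615 = 15.3556

|z1+z2| = 4.7011 ≤ |z1|+|z2| = 15.3556 (verified)


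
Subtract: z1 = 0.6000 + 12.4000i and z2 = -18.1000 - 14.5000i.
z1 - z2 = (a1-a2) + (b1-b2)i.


Real: 0.6 + 18.1 = 18.7
Imag: 12.4 + 14.5 = 26.9

18.7000 + 26.9000i


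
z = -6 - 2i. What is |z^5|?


|z| = sqrt(36+4) = sqrt(40) = 6.3246
|z^5| = |z|^5 = (sqrt(40))^5 = 40^2 * sqrt(40) = 1600*sqrt(40)

|z^5| = 1600*sqrt(40) ≈ 10119.2885


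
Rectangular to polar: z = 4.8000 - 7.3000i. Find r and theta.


r = sqrt(23.04+53.29) = sqrt(76.33) = 8.7367
theta = atan2(-7.3, 4.8) = -56.6737 degrees

r = 8.7367, theta = -56.6737 degrees


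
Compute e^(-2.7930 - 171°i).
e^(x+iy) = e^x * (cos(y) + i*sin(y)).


e^-2.7930 = 0.06124
cos(-171°) = -0.9877
sin(-171°) = -0.1564
Real = 0.06124*(-0.9877) = -0.0605
Imag = 0.06124*(-0.1564) = -0.0096

-0.0605 - 0.0096i


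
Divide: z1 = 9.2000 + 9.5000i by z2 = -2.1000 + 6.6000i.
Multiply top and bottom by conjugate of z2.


Conjugate of z2 = -2.1000 - 6.6000i
Numerator: (9.2000 + 9.5000i)(-2.1000 - 6.6000i) = 43.3800 - 80.6700i
Denominator: (-2.1)^2 + 6.6^2 = 47.97
Result = (43.3800 - 80.6700i)/47.97

0.9043 - 1.6817i


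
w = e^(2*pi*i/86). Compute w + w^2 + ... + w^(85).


With w = e^(2*pi*i/86), all 86 of the 86th roots of unity w^0 = 1, w, ..., w^(85) sum to 0: 1 + w + ... + w^(85) = (1 - w^86)/(1 - w) = 0 since w^86 = 1, w ≠ 1.
Removing the root 1: w + w^2 + ... + w^(85) = 0 - 1 = -1

Sum = -1


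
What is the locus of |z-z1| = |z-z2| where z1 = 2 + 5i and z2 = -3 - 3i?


Equal distances means the locus is the perpendicular bisector of z1 and z2.
Midpoint = ((2+(-3))/2, (5+(-3))/2) = (-0.5000, 1.0000)

Perpendicular bisector through (-0.5000, 1.0000)


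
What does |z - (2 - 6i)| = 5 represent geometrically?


|z - z0| = r is a circle with center z0 and radius r.
Center = (2, -6), radius = 5

Circle with center (2, -6) and radius 5


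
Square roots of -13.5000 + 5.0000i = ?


|z| = sqrt(182.25+25) = 14.3962
sqrt((|z|+a)/2) = sqrt((14.3962+(-13.5))/2) = sqrt(0.4481) = 0.6694
sqrt((|z|-a)/2) = sqrt((14.3962-(-13.5))/2) = sqrt(13.9481) = 3.7347

±(0.6694 + 3.7347i) i.e. 0.6694 + 3.7347i and -0.6694 - 3.7347i


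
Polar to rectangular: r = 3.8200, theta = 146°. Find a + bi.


a = 3.8200*cos(146°) = 3.8200*(-0.82904) = -3.1669
b = 3.8200*sin(146°) = 3.8200*0.5592 = 2.1361

-3.1669 + 2.1361i


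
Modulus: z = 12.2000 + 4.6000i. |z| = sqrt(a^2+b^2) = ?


|z| = sqrt(12.2^2 + 4.6^2) = sqrt(148.84 + 21.16) = sqrt(170) = 13.0384

|z| = 13.0384


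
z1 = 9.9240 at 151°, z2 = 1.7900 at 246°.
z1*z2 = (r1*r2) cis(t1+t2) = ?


r = 9.9240 * 1.7900 = 17.7640
theta = 151° + 246° = 397° = 37° (mod 360)

17.7640 cis(37°)


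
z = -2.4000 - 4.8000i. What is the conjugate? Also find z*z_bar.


z_bar = -2.4000 + 4.8000i
z*z_bar = (-2.4)^2 + (-4.8)^2 = 5.76 + 23.04 = 28.8

z_bar = -2.4000 + 4.8000i, z*z_bar = 28.8
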